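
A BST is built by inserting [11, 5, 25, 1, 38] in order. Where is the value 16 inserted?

Starting tree (level order): [11, 5, 25, 1, None, None, 38]
Insertion path: 11 -> 25
Result: insert 16 as left child of 25
Final tree (level order): [11, 5, 25, 1, None, 16, 38]


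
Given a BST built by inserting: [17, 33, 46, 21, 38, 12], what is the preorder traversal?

Tree insertion order: [17, 33, 46, 21, 38, 12]
Tree (level-order array): [17, 12, 33, None, None, 21, 46, None, None, 38]
Preorder traversal: [17, 12, 33, 21, 46, 38]


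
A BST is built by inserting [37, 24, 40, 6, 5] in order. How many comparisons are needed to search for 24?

Search path for 24: 37 -> 24
Found: True
Comparisons: 2


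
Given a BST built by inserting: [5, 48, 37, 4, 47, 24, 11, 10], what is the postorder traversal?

Tree insertion order: [5, 48, 37, 4, 47, 24, 11, 10]
Tree (level-order array): [5, 4, 48, None, None, 37, None, 24, 47, 11, None, None, None, 10]
Postorder traversal: [4, 10, 11, 24, 47, 37, 48, 5]


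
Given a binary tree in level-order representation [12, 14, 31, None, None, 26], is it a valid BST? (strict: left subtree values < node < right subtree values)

Level-order array: [12, 14, 31, None, None, 26]
Validate using subtree bounds (lo, hi): at each node, require lo < value < hi,
then recurse left with hi=value and right with lo=value.
Preorder trace (stopping at first violation):
  at node 12 with bounds (-inf, +inf): OK
  at node 14 with bounds (-inf, 12): VIOLATION
Node 14 violates its bound: not (-inf < 14 < 12).
Result: Not a valid BST


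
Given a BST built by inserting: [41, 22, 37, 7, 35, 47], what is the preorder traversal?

Tree insertion order: [41, 22, 37, 7, 35, 47]
Tree (level-order array): [41, 22, 47, 7, 37, None, None, None, None, 35]
Preorder traversal: [41, 22, 7, 37, 35, 47]


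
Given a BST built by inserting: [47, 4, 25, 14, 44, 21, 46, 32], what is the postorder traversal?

Tree insertion order: [47, 4, 25, 14, 44, 21, 46, 32]
Tree (level-order array): [47, 4, None, None, 25, 14, 44, None, 21, 32, 46]
Postorder traversal: [21, 14, 32, 46, 44, 25, 4, 47]


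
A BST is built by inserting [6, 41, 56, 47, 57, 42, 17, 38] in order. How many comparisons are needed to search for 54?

Search path for 54: 6 -> 41 -> 56 -> 47
Found: False
Comparisons: 4


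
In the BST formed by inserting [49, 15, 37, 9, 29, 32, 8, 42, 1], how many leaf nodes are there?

Tree built from: [49, 15, 37, 9, 29, 32, 8, 42, 1]
Tree (level-order array): [49, 15, None, 9, 37, 8, None, 29, 42, 1, None, None, 32]
Rule: A leaf has 0 children.
Per-node child counts:
  node 49: 1 child(ren)
  node 15: 2 child(ren)
  node 9: 1 child(ren)
  node 8: 1 child(ren)
  node 1: 0 child(ren)
  node 37: 2 child(ren)
  node 29: 1 child(ren)
  node 32: 0 child(ren)
  node 42: 0 child(ren)
Matching nodes: [1, 32, 42]
Count of leaf nodes: 3


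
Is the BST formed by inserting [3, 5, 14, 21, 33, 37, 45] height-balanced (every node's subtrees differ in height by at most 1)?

Tree (level-order array): [3, None, 5, None, 14, None, 21, None, 33, None, 37, None, 45]
Definition: a tree is height-balanced if, at every node, |h(left) - h(right)| <= 1 (empty subtree has height -1).
Bottom-up per-node check:
  node 45: h_left=-1, h_right=-1, diff=0 [OK], height=0
  node 37: h_left=-1, h_right=0, diff=1 [OK], height=1
  node 33: h_left=-1, h_right=1, diff=2 [FAIL (|-1-1|=2 > 1)], height=2
  node 21: h_left=-1, h_right=2, diff=3 [FAIL (|-1-2|=3 > 1)], height=3
  node 14: h_left=-1, h_right=3, diff=4 [FAIL (|-1-3|=4 > 1)], height=4
  node 5: h_left=-1, h_right=4, diff=5 [FAIL (|-1-4|=5 > 1)], height=5
  node 3: h_left=-1, h_right=5, diff=6 [FAIL (|-1-5|=6 > 1)], height=6
Node 33 violates the condition: |-1 - 1| = 2 > 1.
Result: Not balanced


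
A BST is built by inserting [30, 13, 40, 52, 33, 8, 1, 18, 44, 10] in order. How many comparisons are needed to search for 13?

Search path for 13: 30 -> 13
Found: True
Comparisons: 2


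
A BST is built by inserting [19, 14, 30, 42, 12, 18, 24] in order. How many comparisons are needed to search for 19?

Search path for 19: 19
Found: True
Comparisons: 1


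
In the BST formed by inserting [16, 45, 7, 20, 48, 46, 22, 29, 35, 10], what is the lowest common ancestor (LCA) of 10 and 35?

Tree insertion order: [16, 45, 7, 20, 48, 46, 22, 29, 35, 10]
Tree (level-order array): [16, 7, 45, None, 10, 20, 48, None, None, None, 22, 46, None, None, 29, None, None, None, 35]
In a BST, the LCA of p=10, q=35 is the first node v on the
root-to-leaf path with p <= v <= q (go left if both < v, right if both > v).
Walk from root:
  at 16: 10 <= 16 <= 35, this is the LCA
LCA = 16


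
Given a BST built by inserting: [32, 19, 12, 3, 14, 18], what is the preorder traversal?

Tree insertion order: [32, 19, 12, 3, 14, 18]
Tree (level-order array): [32, 19, None, 12, None, 3, 14, None, None, None, 18]
Preorder traversal: [32, 19, 12, 3, 14, 18]


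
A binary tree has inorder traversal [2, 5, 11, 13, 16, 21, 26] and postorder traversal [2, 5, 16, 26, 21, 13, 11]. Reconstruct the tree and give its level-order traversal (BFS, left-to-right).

Inorder:   [2, 5, 11, 13, 16, 21, 26]
Postorder: [2, 5, 16, 26, 21, 13, 11]
Algorithm: postorder visits root last, so walk postorder right-to-left;
each value is the root of the current inorder slice — split it at that
value, recurse on the right subtree first, then the left.
Recursive splits:
  root=11; inorder splits into left=[2, 5], right=[13, 16, 21, 26]
  root=13; inorder splits into left=[], right=[16, 21, 26]
  root=21; inorder splits into left=[16], right=[26]
  root=26; inorder splits into left=[], right=[]
  root=16; inorder splits into left=[], right=[]
  root=5; inorder splits into left=[2], right=[]
  root=2; inorder splits into left=[], right=[]
Reconstructed level-order: [11, 5, 13, 2, 21, 16, 26]


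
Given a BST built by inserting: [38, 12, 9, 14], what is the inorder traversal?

Tree insertion order: [38, 12, 9, 14]
Tree (level-order array): [38, 12, None, 9, 14]
Inorder traversal: [9, 12, 14, 38]


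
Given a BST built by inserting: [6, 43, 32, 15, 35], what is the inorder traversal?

Tree insertion order: [6, 43, 32, 15, 35]
Tree (level-order array): [6, None, 43, 32, None, 15, 35]
Inorder traversal: [6, 15, 32, 35, 43]


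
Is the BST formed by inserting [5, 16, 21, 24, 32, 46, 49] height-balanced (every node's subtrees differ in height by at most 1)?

Tree (level-order array): [5, None, 16, None, 21, None, 24, None, 32, None, 46, None, 49]
Definition: a tree is height-balanced if, at every node, |h(left) - h(right)| <= 1 (empty subtree has height -1).
Bottom-up per-node check:
  node 49: h_left=-1, h_right=-1, diff=0 [OK], height=0
  node 46: h_left=-1, h_right=0, diff=1 [OK], height=1
  node 32: h_left=-1, h_right=1, diff=2 [FAIL (|-1-1|=2 > 1)], height=2
  node 24: h_left=-1, h_right=2, diff=3 [FAIL (|-1-2|=3 > 1)], height=3
  node 21: h_left=-1, h_right=3, diff=4 [FAIL (|-1-3|=4 > 1)], height=4
  node 16: h_left=-1, h_right=4, diff=5 [FAIL (|-1-4|=5 > 1)], height=5
  node 5: h_left=-1, h_right=5, diff=6 [FAIL (|-1-5|=6 > 1)], height=6
Node 32 violates the condition: |-1 - 1| = 2 > 1.
Result: Not balanced


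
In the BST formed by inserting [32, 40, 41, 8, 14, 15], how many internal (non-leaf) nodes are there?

Tree built from: [32, 40, 41, 8, 14, 15]
Tree (level-order array): [32, 8, 40, None, 14, None, 41, None, 15]
Rule: An internal node has at least one child.
Per-node child counts:
  node 32: 2 child(ren)
  node 8: 1 child(ren)
  node 14: 1 child(ren)
  node 15: 0 child(ren)
  node 40: 1 child(ren)
  node 41: 0 child(ren)
Matching nodes: [32, 8, 14, 40]
Count of internal (non-leaf) nodes: 4


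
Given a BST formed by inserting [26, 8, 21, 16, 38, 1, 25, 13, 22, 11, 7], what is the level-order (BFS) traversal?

Tree insertion order: [26, 8, 21, 16, 38, 1, 25, 13, 22, 11, 7]
Tree (level-order array): [26, 8, 38, 1, 21, None, None, None, 7, 16, 25, None, None, 13, None, 22, None, 11]
BFS from the root, enqueuing left then right child of each popped node:
  queue [26] -> pop 26, enqueue [8, 38], visited so far: [26]
  queue [8, 38] -> pop 8, enqueue [1, 21], visited so far: [26, 8]
  queue [38, 1, 21] -> pop 38, enqueue [none], visited so far: [26, 8, 38]
  queue [1, 21] -> pop 1, enqueue [7], visited so far: [26, 8, 38, 1]
  queue [21, 7] -> pop 21, enqueue [16, 25], visited so far: [26, 8, 38, 1, 21]
  queue [7, 16, 25] -> pop 7, enqueue [none], visited so far: [26, 8, 38, 1, 21, 7]
  queue [16, 25] -> pop 16, enqueue [13], visited so far: [26, 8, 38, 1, 21, 7, 16]
  queue [25, 13] -> pop 25, enqueue [22], visited so far: [26, 8, 38, 1, 21, 7, 16, 25]
  queue [13, 22] -> pop 13, enqueue [11], visited so far: [26, 8, 38, 1, 21, 7, 16, 25, 13]
  queue [22, 11] -> pop 22, enqueue [none], visited so far: [26, 8, 38, 1, 21, 7, 16, 25, 13, 22]
  queue [11] -> pop 11, enqueue [none], visited so far: [26, 8, 38, 1, 21, 7, 16, 25, 13, 22, 11]
Result: [26, 8, 38, 1, 21, 7, 16, 25, 13, 22, 11]


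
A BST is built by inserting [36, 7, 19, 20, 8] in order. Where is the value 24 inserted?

Starting tree (level order): [36, 7, None, None, 19, 8, 20]
Insertion path: 36 -> 7 -> 19 -> 20
Result: insert 24 as right child of 20
Final tree (level order): [36, 7, None, None, 19, 8, 20, None, None, None, 24]


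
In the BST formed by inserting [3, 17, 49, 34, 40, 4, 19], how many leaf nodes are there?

Tree built from: [3, 17, 49, 34, 40, 4, 19]
Tree (level-order array): [3, None, 17, 4, 49, None, None, 34, None, 19, 40]
Rule: A leaf has 0 children.
Per-node child counts:
  node 3: 1 child(ren)
  node 17: 2 child(ren)
  node 4: 0 child(ren)
  node 49: 1 child(ren)
  node 34: 2 child(ren)
  node 19: 0 child(ren)
  node 40: 0 child(ren)
Matching nodes: [4, 19, 40]
Count of leaf nodes: 3


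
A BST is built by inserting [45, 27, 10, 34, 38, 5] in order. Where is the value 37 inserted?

Starting tree (level order): [45, 27, None, 10, 34, 5, None, None, 38]
Insertion path: 45 -> 27 -> 34 -> 38
Result: insert 37 as left child of 38
Final tree (level order): [45, 27, None, 10, 34, 5, None, None, 38, None, None, 37]


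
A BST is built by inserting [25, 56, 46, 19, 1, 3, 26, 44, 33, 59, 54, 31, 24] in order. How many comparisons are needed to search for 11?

Search path for 11: 25 -> 19 -> 1 -> 3
Found: False
Comparisons: 4


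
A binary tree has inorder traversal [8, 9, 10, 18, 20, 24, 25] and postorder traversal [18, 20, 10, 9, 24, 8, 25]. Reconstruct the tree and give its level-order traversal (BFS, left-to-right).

Inorder:   [8, 9, 10, 18, 20, 24, 25]
Postorder: [18, 20, 10, 9, 24, 8, 25]
Algorithm: postorder visits root last, so walk postorder right-to-left;
each value is the root of the current inorder slice — split it at that
value, recurse on the right subtree first, then the left.
Recursive splits:
  root=25; inorder splits into left=[8, 9, 10, 18, 20, 24], right=[]
  root=8; inorder splits into left=[], right=[9, 10, 18, 20, 24]
  root=24; inorder splits into left=[9, 10, 18, 20], right=[]
  root=9; inorder splits into left=[], right=[10, 18, 20]
  root=10; inorder splits into left=[], right=[18, 20]
  root=20; inorder splits into left=[18], right=[]
  root=18; inorder splits into left=[], right=[]
Reconstructed level-order: [25, 8, 24, 9, 10, 20, 18]


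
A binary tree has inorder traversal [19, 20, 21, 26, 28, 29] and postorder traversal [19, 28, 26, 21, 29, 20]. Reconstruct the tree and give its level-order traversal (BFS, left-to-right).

Inorder:   [19, 20, 21, 26, 28, 29]
Postorder: [19, 28, 26, 21, 29, 20]
Algorithm: postorder visits root last, so walk postorder right-to-left;
each value is the root of the current inorder slice — split it at that
value, recurse on the right subtree first, then the left.
Recursive splits:
  root=20; inorder splits into left=[19], right=[21, 26, 28, 29]
  root=29; inorder splits into left=[21, 26, 28], right=[]
  root=21; inorder splits into left=[], right=[26, 28]
  root=26; inorder splits into left=[], right=[28]
  root=28; inorder splits into left=[], right=[]
  root=19; inorder splits into left=[], right=[]
Reconstructed level-order: [20, 19, 29, 21, 26, 28]


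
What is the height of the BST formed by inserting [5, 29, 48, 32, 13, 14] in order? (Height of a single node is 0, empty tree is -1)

Insertion order: [5, 29, 48, 32, 13, 14]
Tree (level-order array): [5, None, 29, 13, 48, None, 14, 32]
Compute height bottom-up (empty subtree = -1):
  height(14) = 1 + max(-1, -1) = 0
  height(13) = 1 + max(-1, 0) = 1
  height(32) = 1 + max(-1, -1) = 0
  height(48) = 1 + max(0, -1) = 1
  height(29) = 1 + max(1, 1) = 2
  height(5) = 1 + max(-1, 2) = 3
Height = 3


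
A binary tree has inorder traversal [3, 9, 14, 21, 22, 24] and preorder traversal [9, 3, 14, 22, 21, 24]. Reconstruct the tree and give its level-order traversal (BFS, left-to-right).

Inorder:  [3, 9, 14, 21, 22, 24]
Preorder: [9, 3, 14, 22, 21, 24]
Algorithm: preorder visits root first, so consume preorder in order;
for each root, split the current inorder slice at that value into
left-subtree inorder and right-subtree inorder, then recurse.
Recursive splits:
  root=9; inorder splits into left=[3], right=[14, 21, 22, 24]
  root=3; inorder splits into left=[], right=[]
  root=14; inorder splits into left=[], right=[21, 22, 24]
  root=22; inorder splits into left=[21], right=[24]
  root=21; inorder splits into left=[], right=[]
  root=24; inorder splits into left=[], right=[]
Reconstructed level-order: [9, 3, 14, 22, 21, 24]


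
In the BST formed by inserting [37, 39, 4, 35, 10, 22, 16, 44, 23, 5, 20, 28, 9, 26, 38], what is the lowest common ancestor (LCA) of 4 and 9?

Tree insertion order: [37, 39, 4, 35, 10, 22, 16, 44, 23, 5, 20, 28, 9, 26, 38]
Tree (level-order array): [37, 4, 39, None, 35, 38, 44, 10, None, None, None, None, None, 5, 22, None, 9, 16, 23, None, None, None, 20, None, 28, None, None, 26]
In a BST, the LCA of p=4, q=9 is the first node v on the
root-to-leaf path with p <= v <= q (go left if both < v, right if both > v).
Walk from root:
  at 37: both 4 and 9 < 37, go left
  at 4: 4 <= 4 <= 9, this is the LCA
LCA = 4


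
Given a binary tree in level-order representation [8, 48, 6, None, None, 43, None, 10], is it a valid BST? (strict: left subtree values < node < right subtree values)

Level-order array: [8, 48, 6, None, None, 43, None, 10]
Validate using subtree bounds (lo, hi): at each node, require lo < value < hi,
then recurse left with hi=value and right with lo=value.
Preorder trace (stopping at first violation):
  at node 8 with bounds (-inf, +inf): OK
  at node 48 with bounds (-inf, 8): VIOLATION
Node 48 violates its bound: not (-inf < 48 < 8).
Result: Not a valid BST


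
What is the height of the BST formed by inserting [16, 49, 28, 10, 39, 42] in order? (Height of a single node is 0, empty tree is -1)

Insertion order: [16, 49, 28, 10, 39, 42]
Tree (level-order array): [16, 10, 49, None, None, 28, None, None, 39, None, 42]
Compute height bottom-up (empty subtree = -1):
  height(10) = 1 + max(-1, -1) = 0
  height(42) = 1 + max(-1, -1) = 0
  height(39) = 1 + max(-1, 0) = 1
  height(28) = 1 + max(-1, 1) = 2
  height(49) = 1 + max(2, -1) = 3
  height(16) = 1 + max(0, 3) = 4
Height = 4


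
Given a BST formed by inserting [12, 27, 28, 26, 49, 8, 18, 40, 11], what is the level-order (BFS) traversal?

Tree insertion order: [12, 27, 28, 26, 49, 8, 18, 40, 11]
Tree (level-order array): [12, 8, 27, None, 11, 26, 28, None, None, 18, None, None, 49, None, None, 40]
BFS from the root, enqueuing left then right child of each popped node:
  queue [12] -> pop 12, enqueue [8, 27], visited so far: [12]
  queue [8, 27] -> pop 8, enqueue [11], visited so far: [12, 8]
  queue [27, 11] -> pop 27, enqueue [26, 28], visited so far: [12, 8, 27]
  queue [11, 26, 28] -> pop 11, enqueue [none], visited so far: [12, 8, 27, 11]
  queue [26, 28] -> pop 26, enqueue [18], visited so far: [12, 8, 27, 11, 26]
  queue [28, 18] -> pop 28, enqueue [49], visited so far: [12, 8, 27, 11, 26, 28]
  queue [18, 49] -> pop 18, enqueue [none], visited so far: [12, 8, 27, 11, 26, 28, 18]
  queue [49] -> pop 49, enqueue [40], visited so far: [12, 8, 27, 11, 26, 28, 18, 49]
  queue [40] -> pop 40, enqueue [none], visited so far: [12, 8, 27, 11, 26, 28, 18, 49, 40]
Result: [12, 8, 27, 11, 26, 28, 18, 49, 40]


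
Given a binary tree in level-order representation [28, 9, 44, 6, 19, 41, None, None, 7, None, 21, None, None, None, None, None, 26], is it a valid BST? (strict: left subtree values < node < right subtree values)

Level-order array: [28, 9, 44, 6, 19, 41, None, None, 7, None, 21, None, None, None, None, None, 26]
Validate using subtree bounds (lo, hi): at each node, require lo < value < hi,
then recurse left with hi=value and right with lo=value.
Preorder trace (stopping at first violation):
  at node 28 with bounds (-inf, +inf): OK
  at node 9 with bounds (-inf, 28): OK
  at node 6 with bounds (-inf, 9): OK
  at node 7 with bounds (6, 9): OK
  at node 19 with bounds (9, 28): OK
  at node 21 with bounds (19, 28): OK
  at node 26 with bounds (21, 28): OK
  at node 44 with bounds (28, +inf): OK
  at node 41 with bounds (28, 44): OK
No violation found at any node.
Result: Valid BST


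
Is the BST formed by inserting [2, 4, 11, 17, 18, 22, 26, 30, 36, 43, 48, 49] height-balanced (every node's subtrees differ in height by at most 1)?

Tree (level-order array): [2, None, 4, None, 11, None, 17, None, 18, None, 22, None, 26, None, 30, None, 36, None, 43, None, 48, None, 49]
Definition: a tree is height-balanced if, at every node, |h(left) - h(right)| <= 1 (empty subtree has height -1).
Bottom-up per-node check:
  node 49: h_left=-1, h_right=-1, diff=0 [OK], height=0
  node 48: h_left=-1, h_right=0, diff=1 [OK], height=1
  node 43: h_left=-1, h_right=1, diff=2 [FAIL (|-1-1|=2 > 1)], height=2
  node 36: h_left=-1, h_right=2, diff=3 [FAIL (|-1-2|=3 > 1)], height=3
  node 30: h_left=-1, h_right=3, diff=4 [FAIL (|-1-3|=4 > 1)], height=4
  node 26: h_left=-1, h_right=4, diff=5 [FAIL (|-1-4|=5 > 1)], height=5
  node 22: h_left=-1, h_right=5, diff=6 [FAIL (|-1-5|=6 > 1)], height=6
  node 18: h_left=-1, h_right=6, diff=7 [FAIL (|-1-6|=7 > 1)], height=7
  node 17: h_left=-1, h_right=7, diff=8 [FAIL (|-1-7|=8 > 1)], height=8
  node 11: h_left=-1, h_right=8, diff=9 [FAIL (|-1-8|=9 > 1)], height=9
  node 4: h_left=-1, h_right=9, diff=10 [FAIL (|-1-9|=10 > 1)], height=10
  node 2: h_left=-1, h_right=10, diff=11 [FAIL (|-1-10|=11 > 1)], height=11
Node 43 violates the condition: |-1 - 1| = 2 > 1.
Result: Not balanced


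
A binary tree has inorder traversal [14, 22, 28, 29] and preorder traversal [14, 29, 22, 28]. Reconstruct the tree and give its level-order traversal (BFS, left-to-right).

Inorder:  [14, 22, 28, 29]
Preorder: [14, 29, 22, 28]
Algorithm: preorder visits root first, so consume preorder in order;
for each root, split the current inorder slice at that value into
left-subtree inorder and right-subtree inorder, then recurse.
Recursive splits:
  root=14; inorder splits into left=[], right=[22, 28, 29]
  root=29; inorder splits into left=[22, 28], right=[]
  root=22; inorder splits into left=[], right=[28]
  root=28; inorder splits into left=[], right=[]
Reconstructed level-order: [14, 29, 22, 28]


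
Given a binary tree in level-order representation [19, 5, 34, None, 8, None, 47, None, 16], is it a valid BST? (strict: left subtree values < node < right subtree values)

Level-order array: [19, 5, 34, None, 8, None, 47, None, 16]
Validate using subtree bounds (lo, hi): at each node, require lo < value < hi,
then recurse left with hi=value and right with lo=value.
Preorder trace (stopping at first violation):
  at node 19 with bounds (-inf, +inf): OK
  at node 5 with bounds (-inf, 19): OK
  at node 8 with bounds (5, 19): OK
  at node 16 with bounds (8, 19): OK
  at node 34 with bounds (19, +inf): OK
  at node 47 with bounds (34, +inf): OK
No violation found at any node.
Result: Valid BST


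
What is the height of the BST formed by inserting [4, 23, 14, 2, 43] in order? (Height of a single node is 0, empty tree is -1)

Insertion order: [4, 23, 14, 2, 43]
Tree (level-order array): [4, 2, 23, None, None, 14, 43]
Compute height bottom-up (empty subtree = -1):
  height(2) = 1 + max(-1, -1) = 0
  height(14) = 1 + max(-1, -1) = 0
  height(43) = 1 + max(-1, -1) = 0
  height(23) = 1 + max(0, 0) = 1
  height(4) = 1 + max(0, 1) = 2
Height = 2


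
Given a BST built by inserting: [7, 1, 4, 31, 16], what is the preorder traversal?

Tree insertion order: [7, 1, 4, 31, 16]
Tree (level-order array): [7, 1, 31, None, 4, 16]
Preorder traversal: [7, 1, 4, 31, 16]


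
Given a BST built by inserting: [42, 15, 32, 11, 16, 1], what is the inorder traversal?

Tree insertion order: [42, 15, 32, 11, 16, 1]
Tree (level-order array): [42, 15, None, 11, 32, 1, None, 16]
Inorder traversal: [1, 11, 15, 16, 32, 42]


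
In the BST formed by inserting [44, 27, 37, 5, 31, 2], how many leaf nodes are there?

Tree built from: [44, 27, 37, 5, 31, 2]
Tree (level-order array): [44, 27, None, 5, 37, 2, None, 31]
Rule: A leaf has 0 children.
Per-node child counts:
  node 44: 1 child(ren)
  node 27: 2 child(ren)
  node 5: 1 child(ren)
  node 2: 0 child(ren)
  node 37: 1 child(ren)
  node 31: 0 child(ren)
Matching nodes: [2, 31]
Count of leaf nodes: 2


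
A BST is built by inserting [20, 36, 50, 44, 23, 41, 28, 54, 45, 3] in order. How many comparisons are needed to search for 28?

Search path for 28: 20 -> 36 -> 23 -> 28
Found: True
Comparisons: 4


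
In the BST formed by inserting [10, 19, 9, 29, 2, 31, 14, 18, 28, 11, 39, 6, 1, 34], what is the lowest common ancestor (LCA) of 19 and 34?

Tree insertion order: [10, 19, 9, 29, 2, 31, 14, 18, 28, 11, 39, 6, 1, 34]
Tree (level-order array): [10, 9, 19, 2, None, 14, 29, 1, 6, 11, 18, 28, 31, None, None, None, None, None, None, None, None, None, None, None, 39, 34]
In a BST, the LCA of p=19, q=34 is the first node v on the
root-to-leaf path with p <= v <= q (go left if both < v, right if both > v).
Walk from root:
  at 10: both 19 and 34 > 10, go right
  at 19: 19 <= 19 <= 34, this is the LCA
LCA = 19


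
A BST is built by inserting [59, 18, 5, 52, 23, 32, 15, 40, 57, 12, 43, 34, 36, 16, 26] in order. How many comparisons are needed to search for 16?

Search path for 16: 59 -> 18 -> 5 -> 15 -> 16
Found: True
Comparisons: 5


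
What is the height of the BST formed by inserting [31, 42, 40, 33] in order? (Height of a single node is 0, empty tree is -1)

Insertion order: [31, 42, 40, 33]
Tree (level-order array): [31, None, 42, 40, None, 33]
Compute height bottom-up (empty subtree = -1):
  height(33) = 1 + max(-1, -1) = 0
  height(40) = 1 + max(0, -1) = 1
  height(42) = 1 + max(1, -1) = 2
  height(31) = 1 + max(-1, 2) = 3
Height = 3


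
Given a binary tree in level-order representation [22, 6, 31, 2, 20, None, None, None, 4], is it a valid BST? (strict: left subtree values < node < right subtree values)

Level-order array: [22, 6, 31, 2, 20, None, None, None, 4]
Validate using subtree bounds (lo, hi): at each node, require lo < value < hi,
then recurse left with hi=value and right with lo=value.
Preorder trace (stopping at first violation):
  at node 22 with bounds (-inf, +inf): OK
  at node 6 with bounds (-inf, 22): OK
  at node 2 with bounds (-inf, 6): OK
  at node 4 with bounds (2, 6): OK
  at node 20 with bounds (6, 22): OK
  at node 31 with bounds (22, +inf): OK
No violation found at any node.
Result: Valid BST


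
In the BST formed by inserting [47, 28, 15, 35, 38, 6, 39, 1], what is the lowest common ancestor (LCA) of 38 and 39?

Tree insertion order: [47, 28, 15, 35, 38, 6, 39, 1]
Tree (level-order array): [47, 28, None, 15, 35, 6, None, None, 38, 1, None, None, 39]
In a BST, the LCA of p=38, q=39 is the first node v on the
root-to-leaf path with p <= v <= q (go left if both < v, right if both > v).
Walk from root:
  at 47: both 38 and 39 < 47, go left
  at 28: both 38 and 39 > 28, go right
  at 35: both 38 and 39 > 35, go right
  at 38: 38 <= 38 <= 39, this is the LCA
LCA = 38


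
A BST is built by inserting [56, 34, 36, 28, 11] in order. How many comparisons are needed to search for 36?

Search path for 36: 56 -> 34 -> 36
Found: True
Comparisons: 3


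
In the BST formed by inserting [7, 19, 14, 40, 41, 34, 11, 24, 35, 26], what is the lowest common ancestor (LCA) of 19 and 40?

Tree insertion order: [7, 19, 14, 40, 41, 34, 11, 24, 35, 26]
Tree (level-order array): [7, None, 19, 14, 40, 11, None, 34, 41, None, None, 24, 35, None, None, None, 26]
In a BST, the LCA of p=19, q=40 is the first node v on the
root-to-leaf path with p <= v <= q (go left if both < v, right if both > v).
Walk from root:
  at 7: both 19 and 40 > 7, go right
  at 19: 19 <= 19 <= 40, this is the LCA
LCA = 19


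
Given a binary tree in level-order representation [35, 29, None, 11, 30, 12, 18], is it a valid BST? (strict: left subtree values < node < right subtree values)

Level-order array: [35, 29, None, 11, 30, 12, 18]
Validate using subtree bounds (lo, hi): at each node, require lo < value < hi,
then recurse left with hi=value and right with lo=value.
Preorder trace (stopping at first violation):
  at node 35 with bounds (-inf, +inf): OK
  at node 29 with bounds (-inf, 35): OK
  at node 11 with bounds (-inf, 29): OK
  at node 12 with bounds (-inf, 11): VIOLATION
Node 12 violates its bound: not (-inf < 12 < 11).
Result: Not a valid BST


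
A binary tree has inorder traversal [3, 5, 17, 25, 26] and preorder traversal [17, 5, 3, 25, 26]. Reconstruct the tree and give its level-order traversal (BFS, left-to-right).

Inorder:  [3, 5, 17, 25, 26]
Preorder: [17, 5, 3, 25, 26]
Algorithm: preorder visits root first, so consume preorder in order;
for each root, split the current inorder slice at that value into
left-subtree inorder and right-subtree inorder, then recurse.
Recursive splits:
  root=17; inorder splits into left=[3, 5], right=[25, 26]
  root=5; inorder splits into left=[3], right=[]
  root=3; inorder splits into left=[], right=[]
  root=25; inorder splits into left=[], right=[26]
  root=26; inorder splits into left=[], right=[]
Reconstructed level-order: [17, 5, 25, 3, 26]


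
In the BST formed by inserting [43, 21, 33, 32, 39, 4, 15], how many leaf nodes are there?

Tree built from: [43, 21, 33, 32, 39, 4, 15]
Tree (level-order array): [43, 21, None, 4, 33, None, 15, 32, 39]
Rule: A leaf has 0 children.
Per-node child counts:
  node 43: 1 child(ren)
  node 21: 2 child(ren)
  node 4: 1 child(ren)
  node 15: 0 child(ren)
  node 33: 2 child(ren)
  node 32: 0 child(ren)
  node 39: 0 child(ren)
Matching nodes: [15, 32, 39]
Count of leaf nodes: 3


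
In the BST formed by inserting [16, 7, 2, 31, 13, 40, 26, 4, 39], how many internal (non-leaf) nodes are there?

Tree built from: [16, 7, 2, 31, 13, 40, 26, 4, 39]
Tree (level-order array): [16, 7, 31, 2, 13, 26, 40, None, 4, None, None, None, None, 39]
Rule: An internal node has at least one child.
Per-node child counts:
  node 16: 2 child(ren)
  node 7: 2 child(ren)
  node 2: 1 child(ren)
  node 4: 0 child(ren)
  node 13: 0 child(ren)
  node 31: 2 child(ren)
  node 26: 0 child(ren)
  node 40: 1 child(ren)
  node 39: 0 child(ren)
Matching nodes: [16, 7, 2, 31, 40]
Count of internal (non-leaf) nodes: 5


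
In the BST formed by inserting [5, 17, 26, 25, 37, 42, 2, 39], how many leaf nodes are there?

Tree built from: [5, 17, 26, 25, 37, 42, 2, 39]
Tree (level-order array): [5, 2, 17, None, None, None, 26, 25, 37, None, None, None, 42, 39]
Rule: A leaf has 0 children.
Per-node child counts:
  node 5: 2 child(ren)
  node 2: 0 child(ren)
  node 17: 1 child(ren)
  node 26: 2 child(ren)
  node 25: 0 child(ren)
  node 37: 1 child(ren)
  node 42: 1 child(ren)
  node 39: 0 child(ren)
Matching nodes: [2, 25, 39]
Count of leaf nodes: 3


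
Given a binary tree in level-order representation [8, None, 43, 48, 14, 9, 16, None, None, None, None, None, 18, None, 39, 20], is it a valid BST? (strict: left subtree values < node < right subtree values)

Level-order array: [8, None, 43, 48, 14, 9, 16, None, None, None, None, None, 18, None, 39, 20]
Validate using subtree bounds (lo, hi): at each node, require lo < value < hi,
then recurse left with hi=value and right with lo=value.
Preorder trace (stopping at first violation):
  at node 8 with bounds (-inf, +inf): OK
  at node 43 with bounds (8, +inf): OK
  at node 48 with bounds (8, 43): VIOLATION
Node 48 violates its bound: not (8 < 48 < 43).
Result: Not a valid BST


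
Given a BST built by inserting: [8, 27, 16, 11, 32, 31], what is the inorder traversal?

Tree insertion order: [8, 27, 16, 11, 32, 31]
Tree (level-order array): [8, None, 27, 16, 32, 11, None, 31]
Inorder traversal: [8, 11, 16, 27, 31, 32]


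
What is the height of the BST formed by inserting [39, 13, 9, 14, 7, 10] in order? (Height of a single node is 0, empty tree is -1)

Insertion order: [39, 13, 9, 14, 7, 10]
Tree (level-order array): [39, 13, None, 9, 14, 7, 10]
Compute height bottom-up (empty subtree = -1):
  height(7) = 1 + max(-1, -1) = 0
  height(10) = 1 + max(-1, -1) = 0
  height(9) = 1 + max(0, 0) = 1
  height(14) = 1 + max(-1, -1) = 0
  height(13) = 1 + max(1, 0) = 2
  height(39) = 1 + max(2, -1) = 3
Height = 3


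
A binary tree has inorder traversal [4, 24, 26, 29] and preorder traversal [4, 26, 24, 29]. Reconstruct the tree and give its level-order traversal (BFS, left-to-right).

Inorder:  [4, 24, 26, 29]
Preorder: [4, 26, 24, 29]
Algorithm: preorder visits root first, so consume preorder in order;
for each root, split the current inorder slice at that value into
left-subtree inorder and right-subtree inorder, then recurse.
Recursive splits:
  root=4; inorder splits into left=[], right=[24, 26, 29]
  root=26; inorder splits into left=[24], right=[29]
  root=24; inorder splits into left=[], right=[]
  root=29; inorder splits into left=[], right=[]
Reconstructed level-order: [4, 26, 24, 29]


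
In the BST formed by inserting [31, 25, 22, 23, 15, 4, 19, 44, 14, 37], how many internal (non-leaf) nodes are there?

Tree built from: [31, 25, 22, 23, 15, 4, 19, 44, 14, 37]
Tree (level-order array): [31, 25, 44, 22, None, 37, None, 15, 23, None, None, 4, 19, None, None, None, 14]
Rule: An internal node has at least one child.
Per-node child counts:
  node 31: 2 child(ren)
  node 25: 1 child(ren)
  node 22: 2 child(ren)
  node 15: 2 child(ren)
  node 4: 1 child(ren)
  node 14: 0 child(ren)
  node 19: 0 child(ren)
  node 23: 0 child(ren)
  node 44: 1 child(ren)
  node 37: 0 child(ren)
Matching nodes: [31, 25, 22, 15, 4, 44]
Count of internal (non-leaf) nodes: 6


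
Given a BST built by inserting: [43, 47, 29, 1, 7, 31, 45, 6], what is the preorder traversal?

Tree insertion order: [43, 47, 29, 1, 7, 31, 45, 6]
Tree (level-order array): [43, 29, 47, 1, 31, 45, None, None, 7, None, None, None, None, 6]
Preorder traversal: [43, 29, 1, 7, 6, 31, 47, 45]


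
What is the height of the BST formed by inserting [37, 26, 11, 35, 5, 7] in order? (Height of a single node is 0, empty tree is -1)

Insertion order: [37, 26, 11, 35, 5, 7]
Tree (level-order array): [37, 26, None, 11, 35, 5, None, None, None, None, 7]
Compute height bottom-up (empty subtree = -1):
  height(7) = 1 + max(-1, -1) = 0
  height(5) = 1 + max(-1, 0) = 1
  height(11) = 1 + max(1, -1) = 2
  height(35) = 1 + max(-1, -1) = 0
  height(26) = 1 + max(2, 0) = 3
  height(37) = 1 + max(3, -1) = 4
Height = 4


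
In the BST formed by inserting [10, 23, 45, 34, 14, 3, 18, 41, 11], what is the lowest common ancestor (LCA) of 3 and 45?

Tree insertion order: [10, 23, 45, 34, 14, 3, 18, 41, 11]
Tree (level-order array): [10, 3, 23, None, None, 14, 45, 11, 18, 34, None, None, None, None, None, None, 41]
In a BST, the LCA of p=3, q=45 is the first node v on the
root-to-leaf path with p <= v <= q (go left if both < v, right if both > v).
Walk from root:
  at 10: 3 <= 10 <= 45, this is the LCA
LCA = 10


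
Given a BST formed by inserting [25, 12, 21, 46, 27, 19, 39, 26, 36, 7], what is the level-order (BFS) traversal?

Tree insertion order: [25, 12, 21, 46, 27, 19, 39, 26, 36, 7]
Tree (level-order array): [25, 12, 46, 7, 21, 27, None, None, None, 19, None, 26, 39, None, None, None, None, 36]
BFS from the root, enqueuing left then right child of each popped node:
  queue [25] -> pop 25, enqueue [12, 46], visited so far: [25]
  queue [12, 46] -> pop 12, enqueue [7, 21], visited so far: [25, 12]
  queue [46, 7, 21] -> pop 46, enqueue [27], visited so far: [25, 12, 46]
  queue [7, 21, 27] -> pop 7, enqueue [none], visited so far: [25, 12, 46, 7]
  queue [21, 27] -> pop 21, enqueue [19], visited so far: [25, 12, 46, 7, 21]
  queue [27, 19] -> pop 27, enqueue [26, 39], visited so far: [25, 12, 46, 7, 21, 27]
  queue [19, 26, 39] -> pop 19, enqueue [none], visited so far: [25, 12, 46, 7, 21, 27, 19]
  queue [26, 39] -> pop 26, enqueue [none], visited so far: [25, 12, 46, 7, 21, 27, 19, 26]
  queue [39] -> pop 39, enqueue [36], visited so far: [25, 12, 46, 7, 21, 27, 19, 26, 39]
  queue [36] -> pop 36, enqueue [none], visited so far: [25, 12, 46, 7, 21, 27, 19, 26, 39, 36]
Result: [25, 12, 46, 7, 21, 27, 19, 26, 39, 36]


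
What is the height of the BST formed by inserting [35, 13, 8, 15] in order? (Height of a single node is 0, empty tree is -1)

Insertion order: [35, 13, 8, 15]
Tree (level-order array): [35, 13, None, 8, 15]
Compute height bottom-up (empty subtree = -1):
  height(8) = 1 + max(-1, -1) = 0
  height(15) = 1 + max(-1, -1) = 0
  height(13) = 1 + max(0, 0) = 1
  height(35) = 1 + max(1, -1) = 2
Height = 2


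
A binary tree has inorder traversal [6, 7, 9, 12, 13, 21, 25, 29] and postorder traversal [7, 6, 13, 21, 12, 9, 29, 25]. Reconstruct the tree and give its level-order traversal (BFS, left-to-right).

Inorder:   [6, 7, 9, 12, 13, 21, 25, 29]
Postorder: [7, 6, 13, 21, 12, 9, 29, 25]
Algorithm: postorder visits root last, so walk postorder right-to-left;
each value is the root of the current inorder slice — split it at that
value, recurse on the right subtree first, then the left.
Recursive splits:
  root=25; inorder splits into left=[6, 7, 9, 12, 13, 21], right=[29]
  root=29; inorder splits into left=[], right=[]
  root=9; inorder splits into left=[6, 7], right=[12, 13, 21]
  root=12; inorder splits into left=[], right=[13, 21]
  root=21; inorder splits into left=[13], right=[]
  root=13; inorder splits into left=[], right=[]
  root=6; inorder splits into left=[], right=[7]
  root=7; inorder splits into left=[], right=[]
Reconstructed level-order: [25, 9, 29, 6, 12, 7, 21, 13]


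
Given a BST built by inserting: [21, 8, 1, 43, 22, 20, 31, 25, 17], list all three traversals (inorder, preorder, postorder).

Tree insertion order: [21, 8, 1, 43, 22, 20, 31, 25, 17]
Tree (level-order array): [21, 8, 43, 1, 20, 22, None, None, None, 17, None, None, 31, None, None, 25]
Inorder (L, root, R): [1, 8, 17, 20, 21, 22, 25, 31, 43]
Preorder (root, L, R): [21, 8, 1, 20, 17, 43, 22, 31, 25]
Postorder (L, R, root): [1, 17, 20, 8, 25, 31, 22, 43, 21]


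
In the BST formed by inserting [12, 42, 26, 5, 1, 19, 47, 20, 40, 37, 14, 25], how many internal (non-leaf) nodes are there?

Tree built from: [12, 42, 26, 5, 1, 19, 47, 20, 40, 37, 14, 25]
Tree (level-order array): [12, 5, 42, 1, None, 26, 47, None, None, 19, 40, None, None, 14, 20, 37, None, None, None, None, 25]
Rule: An internal node has at least one child.
Per-node child counts:
  node 12: 2 child(ren)
  node 5: 1 child(ren)
  node 1: 0 child(ren)
  node 42: 2 child(ren)
  node 26: 2 child(ren)
  node 19: 2 child(ren)
  node 14: 0 child(ren)
  node 20: 1 child(ren)
  node 25: 0 child(ren)
  node 40: 1 child(ren)
  node 37: 0 child(ren)
  node 47: 0 child(ren)
Matching nodes: [12, 5, 42, 26, 19, 20, 40]
Count of internal (non-leaf) nodes: 7


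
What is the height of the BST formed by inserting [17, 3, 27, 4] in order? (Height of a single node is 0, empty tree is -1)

Insertion order: [17, 3, 27, 4]
Tree (level-order array): [17, 3, 27, None, 4]
Compute height bottom-up (empty subtree = -1):
  height(4) = 1 + max(-1, -1) = 0
  height(3) = 1 + max(-1, 0) = 1
  height(27) = 1 + max(-1, -1) = 0
  height(17) = 1 + max(1, 0) = 2
Height = 2


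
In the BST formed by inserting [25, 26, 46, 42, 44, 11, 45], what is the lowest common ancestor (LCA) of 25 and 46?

Tree insertion order: [25, 26, 46, 42, 44, 11, 45]
Tree (level-order array): [25, 11, 26, None, None, None, 46, 42, None, None, 44, None, 45]
In a BST, the LCA of p=25, q=46 is the first node v on the
root-to-leaf path with p <= v <= q (go left if both < v, right if both > v).
Walk from root:
  at 25: 25 <= 25 <= 46, this is the LCA
LCA = 25


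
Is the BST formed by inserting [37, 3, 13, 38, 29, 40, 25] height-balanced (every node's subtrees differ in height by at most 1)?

Tree (level-order array): [37, 3, 38, None, 13, None, 40, None, 29, None, None, 25]
Definition: a tree is height-balanced if, at every node, |h(left) - h(right)| <= 1 (empty subtree has height -1).
Bottom-up per-node check:
  node 25: h_left=-1, h_right=-1, diff=0 [OK], height=0
  node 29: h_left=0, h_right=-1, diff=1 [OK], height=1
  node 13: h_left=-1, h_right=1, diff=2 [FAIL (|-1-1|=2 > 1)], height=2
  node 3: h_left=-1, h_right=2, diff=3 [FAIL (|-1-2|=3 > 1)], height=3
  node 40: h_left=-1, h_right=-1, diff=0 [OK], height=0
  node 38: h_left=-1, h_right=0, diff=1 [OK], height=1
  node 37: h_left=3, h_right=1, diff=2 [FAIL (|3-1|=2 > 1)], height=4
Node 13 violates the condition: |-1 - 1| = 2 > 1.
Result: Not balanced


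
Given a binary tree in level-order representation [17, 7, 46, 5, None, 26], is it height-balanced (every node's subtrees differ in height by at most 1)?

Tree (level-order array): [17, 7, 46, 5, None, 26]
Definition: a tree is height-balanced if, at every node, |h(left) - h(right)| <= 1 (empty subtree has height -1).
Bottom-up per-node check:
  node 5: h_left=-1, h_right=-1, diff=0 [OK], height=0
  node 7: h_left=0, h_right=-1, diff=1 [OK], height=1
  node 26: h_left=-1, h_right=-1, diff=0 [OK], height=0
  node 46: h_left=0, h_right=-1, diff=1 [OK], height=1
  node 17: h_left=1, h_right=1, diff=0 [OK], height=2
All nodes satisfy the balance condition.
Result: Balanced


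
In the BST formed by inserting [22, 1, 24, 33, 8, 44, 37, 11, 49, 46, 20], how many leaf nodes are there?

Tree built from: [22, 1, 24, 33, 8, 44, 37, 11, 49, 46, 20]
Tree (level-order array): [22, 1, 24, None, 8, None, 33, None, 11, None, 44, None, 20, 37, 49, None, None, None, None, 46]
Rule: A leaf has 0 children.
Per-node child counts:
  node 22: 2 child(ren)
  node 1: 1 child(ren)
  node 8: 1 child(ren)
  node 11: 1 child(ren)
  node 20: 0 child(ren)
  node 24: 1 child(ren)
  node 33: 1 child(ren)
  node 44: 2 child(ren)
  node 37: 0 child(ren)
  node 49: 1 child(ren)
  node 46: 0 child(ren)
Matching nodes: [20, 37, 46]
Count of leaf nodes: 3


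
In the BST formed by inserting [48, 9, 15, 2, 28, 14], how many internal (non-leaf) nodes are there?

Tree built from: [48, 9, 15, 2, 28, 14]
Tree (level-order array): [48, 9, None, 2, 15, None, None, 14, 28]
Rule: An internal node has at least one child.
Per-node child counts:
  node 48: 1 child(ren)
  node 9: 2 child(ren)
  node 2: 0 child(ren)
  node 15: 2 child(ren)
  node 14: 0 child(ren)
  node 28: 0 child(ren)
Matching nodes: [48, 9, 15]
Count of internal (non-leaf) nodes: 3


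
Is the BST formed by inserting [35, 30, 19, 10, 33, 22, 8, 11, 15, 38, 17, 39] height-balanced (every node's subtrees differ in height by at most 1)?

Tree (level-order array): [35, 30, 38, 19, 33, None, 39, 10, 22, None, None, None, None, 8, 11, None, None, None, None, None, 15, None, 17]
Definition: a tree is height-balanced if, at every node, |h(left) - h(right)| <= 1 (empty subtree has height -1).
Bottom-up per-node check:
  node 8: h_left=-1, h_right=-1, diff=0 [OK], height=0
  node 17: h_left=-1, h_right=-1, diff=0 [OK], height=0
  node 15: h_left=-1, h_right=0, diff=1 [OK], height=1
  node 11: h_left=-1, h_right=1, diff=2 [FAIL (|-1-1|=2 > 1)], height=2
  node 10: h_left=0, h_right=2, diff=2 [FAIL (|0-2|=2 > 1)], height=3
  node 22: h_left=-1, h_right=-1, diff=0 [OK], height=0
  node 19: h_left=3, h_right=0, diff=3 [FAIL (|3-0|=3 > 1)], height=4
  node 33: h_left=-1, h_right=-1, diff=0 [OK], height=0
  node 30: h_left=4, h_right=0, diff=4 [FAIL (|4-0|=4 > 1)], height=5
  node 39: h_left=-1, h_right=-1, diff=0 [OK], height=0
  node 38: h_left=-1, h_right=0, diff=1 [OK], height=1
  node 35: h_left=5, h_right=1, diff=4 [FAIL (|5-1|=4 > 1)], height=6
Node 11 violates the condition: |-1 - 1| = 2 > 1.
Result: Not balanced
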